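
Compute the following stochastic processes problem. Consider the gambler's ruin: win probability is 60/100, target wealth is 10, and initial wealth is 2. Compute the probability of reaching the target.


Gambler's ruin formula:
r = q/p = 0.4000/0.6000 = 0.6667
P(win) = (1 - r^i)/(1 - r^N)
= (1 - 0.6667^2)/(1 - 0.6667^10)
= 0.5654

0.5654


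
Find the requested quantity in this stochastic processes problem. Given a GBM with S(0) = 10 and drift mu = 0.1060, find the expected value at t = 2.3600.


E[S(t)] = S(0) * exp(mu * t)
= 10 * exp(0.1060 * 2.3600)
= 10 * 1.2842
= 12.8423

12.8423


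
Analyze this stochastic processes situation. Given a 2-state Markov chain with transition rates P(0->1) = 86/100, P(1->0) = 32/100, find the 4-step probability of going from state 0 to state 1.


Computing P^4 by matrix multiplication.
P = [[0.1400, 0.8600], [0.3200, 0.6800]]
After raising P to the power 4:
P^4(0,1) = 0.7280

0.7280


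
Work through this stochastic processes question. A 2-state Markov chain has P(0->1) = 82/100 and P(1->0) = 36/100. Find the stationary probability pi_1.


Stationary distribution: pi_0 = p10/(p01+p10), pi_1 = p01/(p01+p10)
p01 = 0.8200, p10 = 0.3600
pi_1 = 0.6949

0.6949


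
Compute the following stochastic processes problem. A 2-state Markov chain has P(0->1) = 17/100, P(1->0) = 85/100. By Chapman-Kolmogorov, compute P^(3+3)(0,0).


P^6 = P^3 * P^3
Computing via matrix multiplication of the transition matrix.
Entry (0,0) of P^6 = 0.8333

0.8333


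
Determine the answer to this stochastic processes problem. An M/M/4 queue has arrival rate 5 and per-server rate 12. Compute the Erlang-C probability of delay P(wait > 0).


a = lambda/mu = 0.4167
rho = a/c = 0.1042
Erlang-C formula applied:
C(c,a) = 9.2417e-04

9.2417e-04


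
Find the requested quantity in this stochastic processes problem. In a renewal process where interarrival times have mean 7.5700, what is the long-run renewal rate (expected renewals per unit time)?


Long-run renewal rate = 1/E(X)
= 1/7.5700
= 0.1321

0.1321


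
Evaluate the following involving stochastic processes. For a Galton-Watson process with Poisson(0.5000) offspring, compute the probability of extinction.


Since mu = 0.5000 <= 1, extinction probability = 1.

1.0000


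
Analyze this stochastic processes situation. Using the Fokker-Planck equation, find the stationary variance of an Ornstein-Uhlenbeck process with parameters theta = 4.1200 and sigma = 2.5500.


Stationary variance = sigma^2 / (2*theta)
= 2.5500^2 / (2*4.1200)
= 6.5025 / 8.2400
= 0.7891

0.7891


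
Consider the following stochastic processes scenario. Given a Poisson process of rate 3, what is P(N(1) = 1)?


P(N(t)=k) = (lambda*t)^k * exp(-lambda*t) / k!
lambda*t = 3
= 3^1 * exp(-3) / 1!
= 3 * 0.0498 / 1
= 0.1494

0.1494


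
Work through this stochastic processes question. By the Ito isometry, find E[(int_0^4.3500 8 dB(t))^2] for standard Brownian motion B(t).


By Ito isometry: E[(int f dB)^2] = int f^2 dt
= 8^2 * 4.3500
= 64 * 4.3500 = 278.4000

278.4000


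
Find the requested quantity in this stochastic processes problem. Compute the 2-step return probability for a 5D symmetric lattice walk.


P(return in 2 steps) = P(reverse first step) = 1/(2d)
= 1/10
= 0.1000

0.1000


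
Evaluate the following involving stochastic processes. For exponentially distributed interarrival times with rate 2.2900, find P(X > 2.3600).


P(X > t) = exp(-lambda * t)
= exp(-2.2900 * 2.3600)
= exp(-5.4044) = 0.0045

0.0045


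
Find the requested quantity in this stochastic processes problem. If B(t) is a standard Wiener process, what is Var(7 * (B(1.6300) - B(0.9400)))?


Var(alpha*(B(t)-B(s))) = alpha^2 * (t-s)
= 7^2 * (1.6300 - 0.9400)
= 49 * 0.6900
= 33.8100

33.8100


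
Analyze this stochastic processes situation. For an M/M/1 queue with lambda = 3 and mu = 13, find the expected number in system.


rho = 3/13 = 0.2308
L = rho/(1-rho)
= 0.2308/0.7692
= 0.3000

0.3000


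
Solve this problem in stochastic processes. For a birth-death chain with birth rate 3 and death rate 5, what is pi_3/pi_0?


For birth-death process, pi_n/pi_0 = (lambda/mu)^n
= (3/5)^3
= 0.2160

0.2160


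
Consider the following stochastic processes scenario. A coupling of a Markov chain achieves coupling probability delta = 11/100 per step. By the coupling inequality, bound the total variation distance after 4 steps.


TV distance bound <= (1-delta)^n
= (1 - 0.1100)^4
= 0.8900^4
= 0.6274

0.6274


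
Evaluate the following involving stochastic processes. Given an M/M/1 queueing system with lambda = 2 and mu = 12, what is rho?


rho = lambda/mu
= 2/12
= 0.1667

0.1667


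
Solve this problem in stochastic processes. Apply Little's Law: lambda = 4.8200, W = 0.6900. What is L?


Little's Law: L = lambda * W
= 4.8200 * 0.6900
= 3.3258

3.3258


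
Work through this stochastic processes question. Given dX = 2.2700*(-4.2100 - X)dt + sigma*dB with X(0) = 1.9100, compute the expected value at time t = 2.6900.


E[X(t)] = mu + (X(0) - mu)*exp(-theta*t)
= -4.2100 + (1.9100 - -4.2100)*exp(-2.2700*2.6900)
= -4.2100 + 6.1200 * 0.0022
= -4.1964

-4.1964


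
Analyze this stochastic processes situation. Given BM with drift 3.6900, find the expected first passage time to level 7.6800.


Expected first passage time = a/mu
= 7.6800/3.6900
= 2.0813

2.0813


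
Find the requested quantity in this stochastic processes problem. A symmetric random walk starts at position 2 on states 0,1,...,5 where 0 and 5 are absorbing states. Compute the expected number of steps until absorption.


For symmetric RW on 0,...,N with absorbing barriers, E(i) = i*(N-i)
E(2) = 2 * 3 = 6

6


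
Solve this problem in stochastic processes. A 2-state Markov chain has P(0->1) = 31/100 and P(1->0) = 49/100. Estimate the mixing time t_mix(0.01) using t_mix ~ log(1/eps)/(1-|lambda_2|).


lambda_2 = |1 - p01 - p10| = |1 - 0.3100 - 0.4900| = 0.2000
t_mix ~ log(1/eps)/(1 - |lambda_2|)
= log(100)/(1 - 0.2000) = 4.6052/0.8000
= 5.7565

5.7565


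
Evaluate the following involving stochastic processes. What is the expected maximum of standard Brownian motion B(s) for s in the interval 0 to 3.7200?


E(max B(s)) = sqrt(2t/pi)
= sqrt(2*3.7200/pi)
= sqrt(2.3682)
= 1.5389

1.5389


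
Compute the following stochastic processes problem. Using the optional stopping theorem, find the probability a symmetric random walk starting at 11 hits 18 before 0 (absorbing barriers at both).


By optional stopping theorem: E(M at tau) = M(0) = 11
P(hit 18)*18 + P(hit 0)*0 = 11
P(hit 18) = (11 - 0)/(18 - 0) = 11/18 = 0.6111

0.6111


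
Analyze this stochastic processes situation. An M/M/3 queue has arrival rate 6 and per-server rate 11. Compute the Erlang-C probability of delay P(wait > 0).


a = lambda/mu = 0.5455
rho = a/c = 0.1818
Erlang-C formula applied:
C(c,a) = 0.0191

0.0191


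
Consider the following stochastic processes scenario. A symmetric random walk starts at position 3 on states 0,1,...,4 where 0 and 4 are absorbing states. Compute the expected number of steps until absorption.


For symmetric RW on 0,...,N with absorbing barriers, E(i) = i*(N-i)
E(3) = 3 * 1 = 3

3


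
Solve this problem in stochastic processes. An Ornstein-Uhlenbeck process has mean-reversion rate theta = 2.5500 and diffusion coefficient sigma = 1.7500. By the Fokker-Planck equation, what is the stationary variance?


Stationary variance = sigma^2 / (2*theta)
= 1.7500^2 / (2*2.5500)
= 3.0625 / 5.1000
= 0.6005

0.6005


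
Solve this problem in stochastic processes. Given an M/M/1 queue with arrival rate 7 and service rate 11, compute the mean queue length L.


rho = 7/11 = 0.6364
L = rho/(1-rho)
= 0.6364/0.3636
= 1.7500

1.7500


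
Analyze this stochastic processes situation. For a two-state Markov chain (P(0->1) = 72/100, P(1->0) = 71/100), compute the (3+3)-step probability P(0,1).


P^6 = P^3 * P^3
Computing via matrix multiplication of the transition matrix.
Entry (0,1) of P^6 = 0.5003

0.5003


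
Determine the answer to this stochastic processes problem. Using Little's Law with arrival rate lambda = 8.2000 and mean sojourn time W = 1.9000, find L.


Little's Law: L = lambda * W
= 8.2000 * 1.9000
= 15.5800

15.5800


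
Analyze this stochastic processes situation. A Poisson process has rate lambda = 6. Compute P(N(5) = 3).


P(N(t)=k) = (lambda*t)^k * exp(-lambda*t) / k!
lambda*t = 30
= 30^3 * exp(-30) / 3!
= 27000 * 9.3576e-14 / 6
= 4.2109e-10

4.2109e-10


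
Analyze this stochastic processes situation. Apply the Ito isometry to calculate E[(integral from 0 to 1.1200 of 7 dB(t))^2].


By Ito isometry: E[(int f dB)^2] = int f^2 dt
= 7^2 * 1.1200
= 49 * 1.1200 = 54.8800

54.8800


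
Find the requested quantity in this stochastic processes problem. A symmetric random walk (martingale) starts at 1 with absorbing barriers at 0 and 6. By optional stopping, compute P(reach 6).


By optional stopping theorem: E(M at tau) = M(0) = 1
P(hit 6)*6 + P(hit 0)*0 = 1
P(hit 6) = (1 - 0)/(6 - 0) = 1/6 = 0.1667

0.1667


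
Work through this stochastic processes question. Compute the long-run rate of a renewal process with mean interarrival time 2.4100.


Long-run renewal rate = 1/E(X)
= 1/2.4100
= 0.4149

0.4149


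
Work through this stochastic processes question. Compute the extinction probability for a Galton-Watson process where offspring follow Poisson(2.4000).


Since mu = 2.4000 > 1, extinction prob q < 1.
Solve s = exp(mu*(s-1)) iteratively.
q = 0.1214

0.1214


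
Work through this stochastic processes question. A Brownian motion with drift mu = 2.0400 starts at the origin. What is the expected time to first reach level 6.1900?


Expected first passage time = a/mu
= 6.1900/2.0400
= 3.0343

3.0343


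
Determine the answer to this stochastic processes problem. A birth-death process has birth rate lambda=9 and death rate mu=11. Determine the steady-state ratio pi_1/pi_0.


For birth-death process, pi_n/pi_0 = (lambda/mu)^n
= (9/11)^1
= 0.8182

0.8182


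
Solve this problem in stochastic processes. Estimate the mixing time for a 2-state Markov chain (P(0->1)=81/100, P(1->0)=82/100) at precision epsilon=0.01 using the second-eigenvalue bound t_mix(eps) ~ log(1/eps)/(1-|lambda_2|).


lambda_2 = |1 - p01 - p10| = |1 - 0.8100 - 0.8200| = 0.6300
t_mix ~ log(1/eps)/(1 - |lambda_2|)
= log(100)/(1 - 0.6300) = 4.6052/0.3700
= 12.4464

12.4464


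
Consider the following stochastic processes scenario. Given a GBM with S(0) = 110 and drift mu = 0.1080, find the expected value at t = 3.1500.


E[S(t)] = S(0) * exp(mu * t)
= 110 * exp(0.1080 * 3.1500)
= 110 * 1.4052
= 154.5751

154.5751


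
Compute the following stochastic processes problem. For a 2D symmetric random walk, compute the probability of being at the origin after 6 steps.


P = C(6,3)^2 / 4^6
= 20^2 / 4096
= 400 / 4096
= 0.0977

0.0977


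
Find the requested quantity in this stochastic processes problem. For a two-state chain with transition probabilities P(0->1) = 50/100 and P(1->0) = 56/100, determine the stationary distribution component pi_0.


Stationary distribution: pi_0 = p10/(p01+p10), pi_1 = p01/(p01+p10)
p01 = 0.5000, p10 = 0.5600
pi_0 = 0.5283

0.5283


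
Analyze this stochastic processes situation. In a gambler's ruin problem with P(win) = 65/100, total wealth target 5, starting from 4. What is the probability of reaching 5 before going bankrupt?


Gambler's ruin formula:
r = q/p = 0.3500/0.6500 = 0.5385
P(win) = (1 - r^i)/(1 - r^N)
= (1 - 0.5385^4)/(1 - 0.5385^5)
= 0.9594

0.9594


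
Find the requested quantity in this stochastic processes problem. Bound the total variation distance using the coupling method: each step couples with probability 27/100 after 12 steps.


TV distance bound <= (1-delta)^n
= (1 - 0.2700)^12
= 0.7300^12
= 0.0229

0.0229


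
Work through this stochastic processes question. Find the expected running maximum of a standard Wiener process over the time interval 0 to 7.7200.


E(max B(s)) = sqrt(2t/pi)
= sqrt(2*7.7200/pi)
= sqrt(4.9147)
= 2.2169

2.2169


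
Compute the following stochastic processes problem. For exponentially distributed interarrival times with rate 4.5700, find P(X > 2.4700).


P(X > t) = exp(-lambda * t)
= exp(-4.5700 * 2.4700)
= exp(-11.2879) = 1.2524e-05

1.2524e-05


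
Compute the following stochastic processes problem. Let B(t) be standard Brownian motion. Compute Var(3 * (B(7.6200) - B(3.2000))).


Var(alpha*(B(t)-B(s))) = alpha^2 * (t-s)
= 3^2 * (7.6200 - 3.2000)
= 9 * 4.4200
= 39.7800

39.7800


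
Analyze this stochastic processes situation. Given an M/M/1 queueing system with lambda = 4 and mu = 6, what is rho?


rho = lambda/mu
= 4/6
= 0.6667

0.6667


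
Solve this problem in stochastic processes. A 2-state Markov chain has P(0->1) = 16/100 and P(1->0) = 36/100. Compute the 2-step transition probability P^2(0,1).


Computing P^2 by matrix multiplication.
P = [[0.8400, 0.1600], [0.3600, 0.6400]]
After raising P to the power 2:
P^2(0,1) = 0.2368

0.2368


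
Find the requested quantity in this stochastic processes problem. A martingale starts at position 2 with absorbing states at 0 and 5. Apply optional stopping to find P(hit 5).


By optional stopping theorem: E(M at tau) = M(0) = 2
P(hit 5)*5 + P(hit 0)*0 = 2
P(hit 5) = (2 - 0)/(5 - 0) = 2/5 = 0.4000

0.4000


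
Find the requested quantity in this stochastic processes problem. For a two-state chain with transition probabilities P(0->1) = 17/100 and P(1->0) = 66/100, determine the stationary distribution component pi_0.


Stationary distribution: pi_0 = p10/(p01+p10), pi_1 = p01/(p01+p10)
p01 = 0.1700, p10 = 0.6600
pi_0 = 0.7952

0.7952


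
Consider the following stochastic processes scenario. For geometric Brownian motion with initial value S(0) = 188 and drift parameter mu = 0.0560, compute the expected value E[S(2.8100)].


E[S(t)] = S(0) * exp(mu * t)
= 188 * exp(0.0560 * 2.8100)
= 188 * 1.1704
= 220.0384

220.0384


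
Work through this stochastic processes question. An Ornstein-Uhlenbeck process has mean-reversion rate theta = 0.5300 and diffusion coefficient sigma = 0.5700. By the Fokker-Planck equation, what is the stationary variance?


Stationary variance = sigma^2 / (2*theta)
= 0.5700^2 / (2*0.5300)
= 0.3249 / 1.0600
= 0.3065

0.3065


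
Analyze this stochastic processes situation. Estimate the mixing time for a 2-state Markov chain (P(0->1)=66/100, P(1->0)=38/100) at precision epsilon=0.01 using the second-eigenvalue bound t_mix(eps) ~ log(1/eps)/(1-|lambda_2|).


lambda_2 = |1 - p01 - p10| = |1 - 0.6600 - 0.3800| = 0.0400
t_mix ~ log(1/eps)/(1 - |lambda_2|)
= log(100)/(1 - 0.0400) = 4.6052/0.9600
= 4.7971

4.7971


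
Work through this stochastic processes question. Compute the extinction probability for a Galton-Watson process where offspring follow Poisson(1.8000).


Since mu = 1.8000 > 1, extinction prob q < 1.
Solve s = exp(mu*(s-1)) iteratively.
q = 0.2676

0.2676


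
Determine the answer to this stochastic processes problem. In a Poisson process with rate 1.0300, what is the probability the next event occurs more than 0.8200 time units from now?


P(X > t) = exp(-lambda * t)
= exp(-1.0300 * 0.8200)
= exp(-0.8446) = 0.4297

0.4297


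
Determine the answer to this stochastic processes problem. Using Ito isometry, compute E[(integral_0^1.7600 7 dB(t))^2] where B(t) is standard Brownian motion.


By Ito isometry: E[(int f dB)^2] = int f^2 dt
= 7^2 * 1.7600
= 49 * 1.7600 = 86.2400

86.2400


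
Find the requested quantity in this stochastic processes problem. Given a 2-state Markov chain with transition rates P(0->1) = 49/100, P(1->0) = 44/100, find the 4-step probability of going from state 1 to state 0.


Computing P^4 by matrix multiplication.
P = [[0.5100, 0.4900], [0.4400, 0.5600]]
After raising P to the power 4:
P^4(1,0) = 0.4731

0.4731


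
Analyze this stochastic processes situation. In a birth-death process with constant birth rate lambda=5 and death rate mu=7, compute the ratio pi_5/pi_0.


For birth-death process, pi_n/pi_0 = (lambda/mu)^n
= (5/7)^5
= 0.1859

0.1859


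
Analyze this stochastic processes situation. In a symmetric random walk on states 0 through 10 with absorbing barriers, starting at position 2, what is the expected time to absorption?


For symmetric RW on 0,...,N with absorbing barriers, E(i) = i*(N-i)
E(2) = 2 * 8 = 16

16


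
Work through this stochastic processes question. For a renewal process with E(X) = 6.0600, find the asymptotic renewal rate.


Long-run renewal rate = 1/E(X)
= 1/6.0600
= 0.1650

0.1650


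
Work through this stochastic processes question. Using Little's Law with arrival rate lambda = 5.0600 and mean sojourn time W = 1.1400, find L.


Little's Law: L = lambda * W
= 5.0600 * 1.1400
= 5.7684

5.7684


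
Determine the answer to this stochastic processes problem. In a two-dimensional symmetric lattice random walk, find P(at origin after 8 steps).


P = C(8,4)^2 / 4^8
= 70^2 / 65536
= 4900 / 65536
= 0.0748

0.0748


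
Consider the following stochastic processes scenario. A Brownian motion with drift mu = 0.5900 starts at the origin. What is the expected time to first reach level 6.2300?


Expected first passage time = a/mu
= 6.2300/0.5900
= 10.5593

10.5593


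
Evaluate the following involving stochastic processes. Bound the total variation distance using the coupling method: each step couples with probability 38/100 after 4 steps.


TV distance bound <= (1-delta)^n
= (1 - 0.3800)^4
= 0.6200^4
= 0.1478

0.1478


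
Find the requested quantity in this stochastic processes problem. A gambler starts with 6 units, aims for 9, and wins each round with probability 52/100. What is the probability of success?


Gambler's ruin formula:
r = q/p = 0.4800/0.5200 = 0.9231
P(win) = (1 - r^i)/(1 - r^N)
= (1 - 0.9231^6)/(1 - 0.9231^9)
= 0.7428

0.7428


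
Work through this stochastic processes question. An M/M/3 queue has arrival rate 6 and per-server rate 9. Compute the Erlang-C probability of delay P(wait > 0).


a = lambda/mu = 0.6667
rho = a/c = 0.2222
Erlang-C formula applied:
C(c,a) = 0.0325

0.0325


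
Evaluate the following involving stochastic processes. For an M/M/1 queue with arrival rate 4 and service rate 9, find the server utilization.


rho = lambda/mu
= 4/9
= 0.4444

0.4444


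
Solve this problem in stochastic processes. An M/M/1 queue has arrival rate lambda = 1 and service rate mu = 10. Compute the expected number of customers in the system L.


rho = 1/10 = 0.1000
L = rho/(1-rho)
= 0.1000/0.9000
= 0.1111

0.1111


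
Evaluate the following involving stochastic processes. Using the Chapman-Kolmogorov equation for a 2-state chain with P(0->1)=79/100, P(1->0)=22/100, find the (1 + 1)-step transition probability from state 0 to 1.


P^2 = P^1 * P^1
Computing via matrix multiplication of the transition matrix.
Entry (0,1) of P^2 = 0.7821

0.7821


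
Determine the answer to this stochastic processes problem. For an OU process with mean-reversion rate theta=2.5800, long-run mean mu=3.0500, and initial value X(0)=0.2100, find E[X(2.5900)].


E[X(t)] = mu + (X(0) - mu)*exp(-theta*t)
= 3.0500 + (0.2100 - 3.0500)*exp(-2.5800*2.5900)
= 3.0500 + -2.8400 * 0.0013
= 3.0464

3.0464


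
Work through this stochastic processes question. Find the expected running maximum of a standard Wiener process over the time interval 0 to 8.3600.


E(max B(s)) = sqrt(2t/pi)
= sqrt(2*8.3600/pi)
= sqrt(5.3221)
= 2.3070

2.3070


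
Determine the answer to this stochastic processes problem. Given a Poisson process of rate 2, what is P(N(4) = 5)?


P(N(t)=k) = (lambda*t)^k * exp(-lambda*t) / k!
lambda*t = 8
= 8^5 * exp(-8) / 5!
= 32768 * 3.3546e-04 / 120
= 0.0916

0.0916


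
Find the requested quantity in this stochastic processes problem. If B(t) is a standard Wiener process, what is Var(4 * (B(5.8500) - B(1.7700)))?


Var(alpha*(B(t)-B(s))) = alpha^2 * (t-s)
= 4^2 * (5.8500 - 1.7700)
= 16 * 4.0800
= 65.2800

65.2800


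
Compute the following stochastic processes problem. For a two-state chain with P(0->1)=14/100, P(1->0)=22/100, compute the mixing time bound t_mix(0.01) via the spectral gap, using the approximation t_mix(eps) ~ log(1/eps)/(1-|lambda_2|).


lambda_2 = |1 - p01 - p10| = |1 - 0.1400 - 0.2200| = 0.6400
t_mix ~ log(1/eps)/(1 - |lambda_2|)
= log(100)/(1 - 0.6400) = 4.6052/0.3600
= 12.7921

12.7921


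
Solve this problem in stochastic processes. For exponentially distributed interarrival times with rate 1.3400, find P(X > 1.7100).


P(X > t) = exp(-lambda * t)
= exp(-1.3400 * 1.7100)
= exp(-2.2914) = 0.1011

0.1011


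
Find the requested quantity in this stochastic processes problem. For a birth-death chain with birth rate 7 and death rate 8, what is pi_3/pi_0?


For birth-death process, pi_n/pi_0 = (lambda/mu)^n
= (7/8)^3
= 0.6699

0.6699


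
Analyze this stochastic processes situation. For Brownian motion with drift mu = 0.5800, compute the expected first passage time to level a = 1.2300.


Expected first passage time = a/mu
= 1.2300/0.5800
= 2.1207

2.1207


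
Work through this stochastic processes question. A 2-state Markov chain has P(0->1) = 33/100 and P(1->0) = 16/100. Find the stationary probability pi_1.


Stationary distribution: pi_0 = p10/(p01+p10), pi_1 = p01/(p01+p10)
p01 = 0.3300, p10 = 0.1600
pi_1 = 0.6735

0.6735


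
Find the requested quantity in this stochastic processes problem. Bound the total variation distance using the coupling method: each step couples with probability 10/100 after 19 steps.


TV distance bound <= (1-delta)^n
= (1 - 0.1000)^19
= 0.9000^19
= 0.1351

0.1351


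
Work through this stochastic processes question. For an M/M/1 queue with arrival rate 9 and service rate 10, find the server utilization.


rho = lambda/mu
= 9/10
= 0.9000

0.9000


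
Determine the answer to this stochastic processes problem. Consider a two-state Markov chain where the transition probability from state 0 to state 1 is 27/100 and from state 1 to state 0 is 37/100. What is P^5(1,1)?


Computing P^5 by matrix multiplication.
P = [[0.7300, 0.2700], [0.3700, 0.6300]]
After raising P to the power 5:
P^5(1,1) = 0.4254

0.4254


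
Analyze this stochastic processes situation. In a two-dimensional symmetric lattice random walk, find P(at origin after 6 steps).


P = C(6,3)^2 / 4^6
= 20^2 / 4096
= 400 / 4096
= 0.0977

0.0977


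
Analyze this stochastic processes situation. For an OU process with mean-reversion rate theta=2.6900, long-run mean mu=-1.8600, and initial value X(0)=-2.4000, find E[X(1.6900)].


E[X(t)] = mu + (X(0) - mu)*exp(-theta*t)
= -1.8600 + (-2.4000 - -1.8600)*exp(-2.6900*1.6900)
= -1.8600 + -0.5400 * 0.0106
= -1.8657

-1.8657


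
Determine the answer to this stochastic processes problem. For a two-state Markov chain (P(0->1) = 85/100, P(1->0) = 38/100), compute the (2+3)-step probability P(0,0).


P^5 = P^2 * P^3
Computing via matrix multiplication of the transition matrix.
Entry (0,0) of P^5 = 0.3085

0.3085


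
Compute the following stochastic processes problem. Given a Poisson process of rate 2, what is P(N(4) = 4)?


P(N(t)=k) = (lambda*t)^k * exp(-lambda*t) / k!
lambda*t = 8
= 8^4 * exp(-8) / 4!
= 4096 * 3.3546e-04 / 24
= 0.0573

0.0573


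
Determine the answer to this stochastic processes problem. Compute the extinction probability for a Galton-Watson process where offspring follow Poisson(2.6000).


Since mu = 2.6000 > 1, extinction prob q < 1.
Solve s = exp(mu*(s-1)) iteratively.
q = 0.0951

0.0951


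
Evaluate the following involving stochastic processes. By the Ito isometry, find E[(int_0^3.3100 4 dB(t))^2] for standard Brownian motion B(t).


By Ito isometry: E[(int f dB)^2] = int f^2 dt
= 4^2 * 3.3100
= 16 * 3.3100 = 52.9600

52.9600


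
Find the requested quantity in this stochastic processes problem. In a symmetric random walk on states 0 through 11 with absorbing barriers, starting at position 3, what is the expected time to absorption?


For symmetric RW on 0,...,N with absorbing barriers, E(i) = i*(N-i)
E(3) = 3 * 8 = 24

24


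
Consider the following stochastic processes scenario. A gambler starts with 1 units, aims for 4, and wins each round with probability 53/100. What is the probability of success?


Gambler's ruin formula:
r = q/p = 0.4700/0.5300 = 0.8868
P(win) = (1 - r^i)/(1 - r^N)
= (1 - 0.8868^1)/(1 - 0.8868^4)
= 0.2967

0.2967


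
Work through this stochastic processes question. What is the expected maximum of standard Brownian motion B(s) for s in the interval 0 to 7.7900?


E(max B(s)) = sqrt(2t/pi)
= sqrt(2*7.7900/pi)
= sqrt(4.9593)
= 2.2269

2.2269


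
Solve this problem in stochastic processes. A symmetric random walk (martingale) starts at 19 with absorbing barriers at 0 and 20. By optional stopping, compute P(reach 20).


By optional stopping theorem: E(M at tau) = M(0) = 19
P(hit 20)*20 + P(hit 0)*0 = 19
P(hit 20) = (19 - 0)/(20 - 0) = 19/20 = 0.9500

0.9500


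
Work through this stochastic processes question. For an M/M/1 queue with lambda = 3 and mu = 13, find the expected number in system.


rho = 3/13 = 0.2308
L = rho/(1-rho)
= 0.2308/0.7692
= 0.3000

0.3000


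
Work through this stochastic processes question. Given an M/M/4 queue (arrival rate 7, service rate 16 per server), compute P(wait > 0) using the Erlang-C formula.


a = lambda/mu = 0.4375
rho = a/c = 0.1094
Erlang-C formula applied:
C(c,a) = 0.0011

0.0011


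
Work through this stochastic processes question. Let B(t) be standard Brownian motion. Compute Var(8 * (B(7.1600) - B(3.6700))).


Var(alpha*(B(t)-B(s))) = alpha^2 * (t-s)
= 8^2 * (7.1600 - 3.6700)
= 64 * 3.4900
= 223.3600

223.3600


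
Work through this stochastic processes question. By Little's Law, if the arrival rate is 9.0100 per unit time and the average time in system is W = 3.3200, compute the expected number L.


Little's Law: L = lambda * W
= 9.0100 * 3.3200
= 29.9132

29.9132


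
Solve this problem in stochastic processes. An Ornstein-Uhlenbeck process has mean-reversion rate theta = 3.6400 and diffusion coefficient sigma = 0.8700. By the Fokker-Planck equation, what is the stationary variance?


Stationary variance = sigma^2 / (2*theta)
= 0.8700^2 / (2*3.6400)
= 0.7569 / 7.2800
= 0.1040

0.1040


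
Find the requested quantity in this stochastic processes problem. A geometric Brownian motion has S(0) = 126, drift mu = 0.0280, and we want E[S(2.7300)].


E[S(t)] = S(0) * exp(mu * t)
= 126 * exp(0.0280 * 2.7300)
= 126 * 1.0794
= 136.0091

136.0091


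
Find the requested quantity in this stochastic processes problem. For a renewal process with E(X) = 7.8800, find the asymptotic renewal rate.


Long-run renewal rate = 1/E(X)
= 1/7.8800
= 0.1269

0.1269


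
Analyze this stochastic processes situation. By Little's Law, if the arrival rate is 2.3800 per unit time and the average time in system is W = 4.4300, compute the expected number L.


Little's Law: L = lambda * W
= 2.3800 * 4.4300
= 10.5434

10.5434


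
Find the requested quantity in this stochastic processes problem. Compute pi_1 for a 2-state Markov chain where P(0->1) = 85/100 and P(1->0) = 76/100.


Stationary distribution: pi_0 = p10/(p01+p10), pi_1 = p01/(p01+p10)
p01 = 0.8500, p10 = 0.7600
pi_1 = 0.5280

0.5280


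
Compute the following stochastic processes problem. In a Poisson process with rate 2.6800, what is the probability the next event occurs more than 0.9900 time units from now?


P(X > t) = exp(-lambda * t)
= exp(-2.6800 * 0.9900)
= exp(-2.6532) = 0.0704

0.0704


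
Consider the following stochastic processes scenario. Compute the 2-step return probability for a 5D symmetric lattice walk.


P(return in 2 steps) = P(reverse first step) = 1/(2d)
= 1/10
= 0.1000

0.1000


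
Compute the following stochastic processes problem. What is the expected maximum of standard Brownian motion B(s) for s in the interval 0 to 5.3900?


E(max B(s)) = sqrt(2t/pi)
= sqrt(2*5.3900/pi)
= sqrt(3.4314)
= 1.8524

1.8524


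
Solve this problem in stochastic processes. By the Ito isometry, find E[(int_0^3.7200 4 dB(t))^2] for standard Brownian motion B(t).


By Ito isometry: E[(int f dB)^2] = int f^2 dt
= 4^2 * 3.7200
= 16 * 3.7200 = 59.5200

59.5200


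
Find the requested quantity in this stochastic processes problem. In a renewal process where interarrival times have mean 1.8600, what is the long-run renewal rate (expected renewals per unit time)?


Long-run renewal rate = 1/E(X)
= 1/1.8600
= 0.5376

0.5376


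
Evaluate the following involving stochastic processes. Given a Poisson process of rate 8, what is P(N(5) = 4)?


P(N(t)=k) = (lambda*t)^k * exp(-lambda*t) / k!
lambda*t = 40
= 40^4 * exp(-40) / 4!
= 2560000 * 4.2484e-18 / 24
= 4.5316e-13

4.5316e-13


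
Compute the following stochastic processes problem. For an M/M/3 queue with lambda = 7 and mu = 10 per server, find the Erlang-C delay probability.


a = lambda/mu = 0.7000
rho = a/c = 0.2333
Erlang-C formula applied:
C(c,a) = 0.0369

0.0369


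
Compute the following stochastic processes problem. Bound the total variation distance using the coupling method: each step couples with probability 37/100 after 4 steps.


TV distance bound <= (1-delta)^n
= (1 - 0.3700)^4
= 0.6300^4
= 0.1575

0.1575


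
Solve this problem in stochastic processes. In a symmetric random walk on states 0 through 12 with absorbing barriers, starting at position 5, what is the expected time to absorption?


For symmetric RW on 0,...,N with absorbing barriers, E(i) = i*(N-i)
E(5) = 5 * 7 = 35

35


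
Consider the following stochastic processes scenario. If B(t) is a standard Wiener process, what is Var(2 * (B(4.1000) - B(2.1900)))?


Var(alpha*(B(t)-B(s))) = alpha^2 * (t-s)
= 2^2 * (4.1000 - 2.1900)
= 4 * 1.9100
= 7.6400

7.6400


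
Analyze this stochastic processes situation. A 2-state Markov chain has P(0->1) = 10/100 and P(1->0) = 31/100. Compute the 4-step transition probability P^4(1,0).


Computing P^4 by matrix multiplication.
P = [[0.9000, 0.1000], [0.3100, 0.6900]]
After raising P to the power 4:
P^4(1,0) = 0.6645

0.6645


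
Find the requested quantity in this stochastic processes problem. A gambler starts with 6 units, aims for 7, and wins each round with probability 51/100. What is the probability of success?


Gambler's ruin formula:
r = q/p = 0.4900/0.5100 = 0.9608
P(win) = (1 - r^i)/(1 - r^N)
= (1 - 0.9608^6)/(1 - 0.9608^7)
= 0.8737

0.8737


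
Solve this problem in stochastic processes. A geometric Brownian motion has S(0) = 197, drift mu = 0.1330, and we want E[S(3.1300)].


E[S(t)] = S(0) * exp(mu * t)
= 197 * exp(0.1330 * 3.1300)
= 197 * 1.5163
= 298.7161

298.7161


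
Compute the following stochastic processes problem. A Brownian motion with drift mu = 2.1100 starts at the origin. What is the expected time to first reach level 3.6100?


Expected first passage time = a/mu
= 3.6100/2.1100
= 1.7109

1.7109


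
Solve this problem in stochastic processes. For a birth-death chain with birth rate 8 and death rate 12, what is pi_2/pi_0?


For birth-death process, pi_n/pi_0 = (lambda/mu)^n
= (8/12)^2
= 0.4444

0.4444


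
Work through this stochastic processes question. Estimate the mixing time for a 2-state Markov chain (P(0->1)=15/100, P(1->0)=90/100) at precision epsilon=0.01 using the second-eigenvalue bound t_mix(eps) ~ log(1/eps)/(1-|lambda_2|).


lambda_2 = |1 - p01 - p10| = |1 - 0.1500 - 0.9000| = 0.0500
t_mix ~ log(1/eps)/(1 - |lambda_2|)
= log(100)/(1 - 0.0500) = 4.6052/0.9500
= 4.8475

4.8475


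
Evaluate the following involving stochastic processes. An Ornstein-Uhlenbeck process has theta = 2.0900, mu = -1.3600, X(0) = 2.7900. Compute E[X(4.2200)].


E[X(t)] = mu + (X(0) - mu)*exp(-theta*t)
= -1.3600 + (2.7900 - -1.3600)*exp(-2.0900*4.2200)
= -1.3600 + 4.1500 * 1.4778e-04
= -1.3594

-1.3594


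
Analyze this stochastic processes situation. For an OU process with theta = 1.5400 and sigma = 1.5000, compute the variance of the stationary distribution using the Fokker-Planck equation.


Stationary variance = sigma^2 / (2*theta)
= 1.5000^2 / (2*1.5400)
= 2.2500 / 3.0800
= 0.7305

0.7305


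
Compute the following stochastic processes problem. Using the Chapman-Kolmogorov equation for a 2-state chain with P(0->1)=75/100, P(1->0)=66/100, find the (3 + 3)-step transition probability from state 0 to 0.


P^6 = P^3 * P^3
Computing via matrix multiplication of the transition matrix.
Entry (0,0) of P^6 = 0.4706

0.4706


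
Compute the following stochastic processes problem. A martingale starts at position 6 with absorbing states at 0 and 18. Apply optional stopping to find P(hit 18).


By optional stopping theorem: E(M at tau) = M(0) = 6
P(hit 18)*18 + P(hit 0)*0 = 6
P(hit 18) = (6 - 0)/(18 - 0) = 1/3 = 0.3333

0.3333


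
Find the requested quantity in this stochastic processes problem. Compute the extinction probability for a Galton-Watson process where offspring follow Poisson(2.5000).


Since mu = 2.5000 > 1, extinction prob q < 1.
Solve s = exp(mu*(s-1)) iteratively.
q = 0.1074

0.1074


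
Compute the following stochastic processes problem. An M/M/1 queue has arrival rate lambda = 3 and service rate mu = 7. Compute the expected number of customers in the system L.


rho = 3/7 = 0.4286
L = rho/(1-rho)
= 0.4286/0.5714
= 0.7500

0.7500


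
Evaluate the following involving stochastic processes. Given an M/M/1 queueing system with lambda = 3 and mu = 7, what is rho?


rho = lambda/mu
= 3/7
= 0.4286

0.4286


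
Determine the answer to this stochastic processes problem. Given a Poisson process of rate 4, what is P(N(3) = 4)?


P(N(t)=k) = (lambda*t)^k * exp(-lambda*t) / k!
lambda*t = 12
= 12^4 * exp(-12) / 4!
= 20736 * 6.1442e-06 / 24
= 0.0053

0.0053


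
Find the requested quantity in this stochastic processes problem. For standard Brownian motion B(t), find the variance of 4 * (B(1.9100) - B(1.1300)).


Var(alpha*(B(t)-B(s))) = alpha^2 * (t-s)
= 4^2 * (1.9100 - 1.1300)
= 16 * 0.7800
= 12.4800

12.4800


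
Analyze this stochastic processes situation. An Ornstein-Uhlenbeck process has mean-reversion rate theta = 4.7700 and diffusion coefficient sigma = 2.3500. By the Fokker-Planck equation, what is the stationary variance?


Stationary variance = sigma^2 / (2*theta)
= 2.3500^2 / (2*4.7700)
= 5.5225 / 9.5400
= 0.5789

0.5789


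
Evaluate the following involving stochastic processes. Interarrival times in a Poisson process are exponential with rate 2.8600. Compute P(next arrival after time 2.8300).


P(X > t) = exp(-lambda * t)
= exp(-2.8600 * 2.8300)
= exp(-8.0938) = 3.0543e-04

3.0543e-04


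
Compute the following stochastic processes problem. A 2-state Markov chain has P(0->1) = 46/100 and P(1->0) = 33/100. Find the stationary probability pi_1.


Stationary distribution: pi_0 = p10/(p01+p10), pi_1 = p01/(p01+p10)
p01 = 0.4600, p10 = 0.3300
pi_1 = 0.5823

0.5823


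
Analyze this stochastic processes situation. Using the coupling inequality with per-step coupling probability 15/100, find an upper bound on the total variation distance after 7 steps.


TV distance bound <= (1-delta)^n
= (1 - 0.1500)^7
= 0.8500^7
= 0.3206

0.3206


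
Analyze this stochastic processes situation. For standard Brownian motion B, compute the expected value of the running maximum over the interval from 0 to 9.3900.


E(max B(s)) = sqrt(2t/pi)
= sqrt(2*9.3900/pi)
= sqrt(5.9779)
= 2.4450

2.4450


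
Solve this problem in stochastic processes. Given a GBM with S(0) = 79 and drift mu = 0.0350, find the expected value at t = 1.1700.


E[S(t)] = S(0) * exp(mu * t)
= 79 * exp(0.0350 * 1.1700)
= 79 * 1.0418
= 82.3022

82.3022


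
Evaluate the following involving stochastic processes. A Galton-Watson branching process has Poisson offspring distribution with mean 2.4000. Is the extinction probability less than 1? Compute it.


Since mu = 2.4000 > 1, extinction prob q < 1.
Solve s = exp(mu*(s-1)) iteratively.
q = 0.1214

0.1214


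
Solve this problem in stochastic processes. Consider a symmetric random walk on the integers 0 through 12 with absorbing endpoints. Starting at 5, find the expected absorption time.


For symmetric RW on 0,...,N with absorbing barriers, E(i) = i*(N-i)
E(5) = 5 * 7 = 35

35


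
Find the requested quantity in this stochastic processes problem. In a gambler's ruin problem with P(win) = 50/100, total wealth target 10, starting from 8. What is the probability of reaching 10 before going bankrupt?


p = 1/2: P(win) = i/N = 8/10
= 0.8000

0.8000


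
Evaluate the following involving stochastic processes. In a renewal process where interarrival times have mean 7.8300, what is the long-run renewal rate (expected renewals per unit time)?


Long-run renewal rate = 1/E(X)
= 1/7.8300
= 0.1277

0.1277


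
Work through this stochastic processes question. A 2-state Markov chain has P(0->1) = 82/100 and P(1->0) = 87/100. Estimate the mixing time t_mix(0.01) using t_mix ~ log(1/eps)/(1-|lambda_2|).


lambda_2 = |1 - p01 - p10| = |1 - 0.8200 - 0.8700| = 0.6900
t_mix ~ log(1/eps)/(1 - |lambda_2|)
= log(100)/(1 - 0.6900) = 4.6052/0.3100
= 14.8554

14.8554


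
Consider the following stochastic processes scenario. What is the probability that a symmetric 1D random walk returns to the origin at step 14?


P(S(14) = 0) = C(14,7) / 4^7
= 3432 / 16384
= 0.2095

0.2095


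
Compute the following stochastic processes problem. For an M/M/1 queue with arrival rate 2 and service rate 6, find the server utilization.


rho = lambda/mu
= 2/6
= 0.3333

0.3333


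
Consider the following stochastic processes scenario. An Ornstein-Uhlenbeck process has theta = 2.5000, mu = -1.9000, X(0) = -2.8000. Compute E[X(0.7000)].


E[X(t)] = mu + (X(0) - mu)*exp(-theta*t)
= -1.9000 + (-2.8000 - -1.9000)*exp(-2.5000*0.7000)
= -1.9000 + -0.9000 * 0.1738
= -2.0564

-2.0564


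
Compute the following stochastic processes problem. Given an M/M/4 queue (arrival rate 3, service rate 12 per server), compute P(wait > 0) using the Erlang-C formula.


a = lambda/mu = 0.2500
rho = a/c = 0.0625
Erlang-C formula applied:
C(c,a) = 1.3521e-04

1.3521e-04


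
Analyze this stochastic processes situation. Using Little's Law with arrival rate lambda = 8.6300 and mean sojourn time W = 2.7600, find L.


Little's Law: L = lambda * W
= 8.6300 * 2.7600
= 23.8188

23.8188


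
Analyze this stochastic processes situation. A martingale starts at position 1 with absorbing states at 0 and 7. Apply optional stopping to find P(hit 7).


By optional stopping theorem: E(M at tau) = M(0) = 1
P(hit 7)*7 + P(hit 0)*0 = 1
P(hit 7) = (1 - 0)/(7 - 0) = 1/7 = 0.1429

0.1429


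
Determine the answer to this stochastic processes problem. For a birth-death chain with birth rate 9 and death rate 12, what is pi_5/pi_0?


For birth-death process, pi_n/pi_0 = (lambda/mu)^n
= (9/12)^5
= 0.2373

0.2373


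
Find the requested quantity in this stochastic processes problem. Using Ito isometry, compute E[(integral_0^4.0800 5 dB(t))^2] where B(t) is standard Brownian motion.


By Ito isometry: E[(int f dB)^2] = int f^2 dt
= 5^2 * 4.0800
= 25 * 4.0800 = 102.0000

102.0000


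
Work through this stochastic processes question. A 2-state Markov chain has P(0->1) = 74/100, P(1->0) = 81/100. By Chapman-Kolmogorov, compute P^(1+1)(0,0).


P^2 = P^1 * P^1
Computing via matrix multiplication of the transition matrix.
Entry (0,0) of P^2 = 0.6670

0.6670


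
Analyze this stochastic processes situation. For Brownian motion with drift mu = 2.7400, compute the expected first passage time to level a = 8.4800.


Expected first passage time = a/mu
= 8.4800/2.7400
= 3.0949

3.0949
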